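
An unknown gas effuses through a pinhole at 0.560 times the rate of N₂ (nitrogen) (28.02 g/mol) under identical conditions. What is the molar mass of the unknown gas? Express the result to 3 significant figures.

89.3 g/mol

Since effusion rate ∝ 1/√M, rate_X/rate_N₂ = √(M_N₂/M_X).
0.560 = √(28.02/M_X)
M_X = 28.02 / 0.560² = 28.02 / 0.3136 = 89.3 g/mol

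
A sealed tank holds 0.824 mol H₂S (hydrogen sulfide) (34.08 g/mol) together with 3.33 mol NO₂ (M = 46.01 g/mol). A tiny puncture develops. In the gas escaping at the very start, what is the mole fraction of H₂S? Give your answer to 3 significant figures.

The effusion rate of species i is ∝ p_i/√M_i ∝ n_i/√M_i.
Mole fraction of H₂S in the effusate = (n_H₂S/√M_H₂S) / (n_H₂S/√M_H₂S + n_NO₂/√M_NO₂)
= (0.824/√34.08) / (0.824/√34.08 + 3.33/√46.01) = 0.1411/(0.1411 + 0.4909) = 0.223.

0.223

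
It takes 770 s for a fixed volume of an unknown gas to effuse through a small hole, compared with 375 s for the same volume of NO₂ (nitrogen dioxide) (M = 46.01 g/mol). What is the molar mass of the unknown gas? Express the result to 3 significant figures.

Graham's law gives t_X/t_NO₂ = √(M_X/M_NO₂).
770/375 = 2.053 = √(M_X/46.01)
M_X = 46.01 × 2.053² = 46.01 × 4.216 = 194 g/mol

194 g/mol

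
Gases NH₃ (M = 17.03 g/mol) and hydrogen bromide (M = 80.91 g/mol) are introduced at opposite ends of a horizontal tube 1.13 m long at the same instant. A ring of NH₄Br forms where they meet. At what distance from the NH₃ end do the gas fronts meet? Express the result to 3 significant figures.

0.775 m

Graham's law gives d_NH₃/d_HBr = rate_NH₃/rate_HBr = √(M_HBr/M_NH₃) = √(80.91/17.03) = 2.180.
With d_NH₃ + d_HBr = 1.13 m, d_HBr = 1.13/(1 + 2.180) = 0.3554 m.
d_NH₃ = 1.13 − 0.3554 = 0.775 m.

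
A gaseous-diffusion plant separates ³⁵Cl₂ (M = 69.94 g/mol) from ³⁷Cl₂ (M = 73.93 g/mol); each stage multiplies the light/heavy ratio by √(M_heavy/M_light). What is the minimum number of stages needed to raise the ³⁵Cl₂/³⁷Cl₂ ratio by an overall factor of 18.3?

105

Single-stage factor α = √(73.93/69.94), so ln α = ½ ln(1.05705) = 0.02774.
Need α^N ≥ 18.3 ⇒ N ≥ ln(18.3) / ln α = 2.907 / 0.02774 = 104.79.
Minimum whole number of stages: N = 105.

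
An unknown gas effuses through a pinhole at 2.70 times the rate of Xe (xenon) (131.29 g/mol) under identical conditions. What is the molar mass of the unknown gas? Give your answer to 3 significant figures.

By Graham's law, rate_X/rate_Xe = √(M_Xe/M_X).
2.70 = √(131.29/M_X)
M_X = 131.29 / 2.70² = 131.29 / 7.290 = 18.0 g/mol

18.0 g/mol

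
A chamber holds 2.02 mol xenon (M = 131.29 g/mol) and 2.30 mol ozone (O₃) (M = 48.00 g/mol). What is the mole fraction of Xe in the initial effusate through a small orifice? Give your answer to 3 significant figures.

0.347

Effusion rate of each component ∝ n_i/√M_i (partial pressure × 1/√M).
x_Xe(eff) = (n_Xe/√M_Xe) / (n_Xe/√M_Xe + n_O₃/√M_O₃)
= (2.02/√131.29) / (2.02/√131.29 + 2.30/√48.00) = 0.1763/(0.1763 + 0.3320) = 0.347.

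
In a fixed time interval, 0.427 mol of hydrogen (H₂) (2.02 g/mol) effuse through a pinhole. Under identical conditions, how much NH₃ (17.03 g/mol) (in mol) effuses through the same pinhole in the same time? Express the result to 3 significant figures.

0.147 mol

By Graham's law, rate_NH₃/rate_H₂ = √(M_H₂/M_NH₃) = √(2.02/17.03) = √0.1186 = 0.3444.
So the amount for NH₃ is 0.427 × 0.3444 = 0.147 mol.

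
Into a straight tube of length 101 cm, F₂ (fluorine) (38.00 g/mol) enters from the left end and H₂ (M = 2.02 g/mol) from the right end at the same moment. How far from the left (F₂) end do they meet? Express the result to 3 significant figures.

Graham's law gives d_F₂/d_H₂ = rate_F₂/rate_H₂ = √(M_H₂/M_F₂) = √(2.02/38.00) = 0.2306.
With d_F₂ + d_H₂ = 101 cm, d_H₂ = 101/(1 + 0.2306) = 82.08 cm.
d_F₂ = 101 − 82.08 = 18.9 cm.

18.9 cm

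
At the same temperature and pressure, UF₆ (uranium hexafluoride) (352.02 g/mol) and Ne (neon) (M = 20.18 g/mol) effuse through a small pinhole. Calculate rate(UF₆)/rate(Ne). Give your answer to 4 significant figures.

Using Graham's law: rate_UF₆/rate_Ne = √(M_Ne/M_UF₆) = √(20.18/352.02) = √0.05733 = 0.2394.

0.2394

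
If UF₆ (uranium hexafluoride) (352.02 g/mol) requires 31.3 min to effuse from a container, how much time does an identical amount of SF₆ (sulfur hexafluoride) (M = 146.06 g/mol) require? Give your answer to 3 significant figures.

20.2 min

Using Graham's law: t_SF₆/t_UF₆ = √(M_SF₆/M_UF₆) = √(146.06/352.02) = √0.4149 = 0.6441.
So the time for SF₆ is 31.3 × 0.6441 = 20.2 min.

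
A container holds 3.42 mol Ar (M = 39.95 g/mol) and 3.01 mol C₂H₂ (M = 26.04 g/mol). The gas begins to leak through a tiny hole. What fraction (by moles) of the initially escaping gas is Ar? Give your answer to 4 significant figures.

Each component's effusion rate ∝ (its partial pressure)·(1/√M) ∝ n_i/√M_i.
So x_Ar in the escaping gas = (n_Ar/√M_Ar) / Σ(n_i/√M_i)
= (3.42/√39.95) / (3.42/√39.95 + 3.01/√26.04) = 0.5411/(0.5411 + 0.5899) = 0.4784.

0.4784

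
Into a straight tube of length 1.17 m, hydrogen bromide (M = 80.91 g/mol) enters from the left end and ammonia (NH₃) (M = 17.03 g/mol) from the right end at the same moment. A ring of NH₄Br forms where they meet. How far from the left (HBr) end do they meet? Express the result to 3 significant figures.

Distances travelled in equal time are proportional to diffusion rates, so d_HBr/d_NH₃ = √(M_NH₃/M_HBr) = √(17.03/80.91) = 0.4588.
With d_HBr + d_NH₃ = 1.17 m, d_NH₃ = 1.17/(1 + 0.4588) = 0.8020 m.
d_HBr = 1.17 − 0.8020 = 0.368 m.

0.368 m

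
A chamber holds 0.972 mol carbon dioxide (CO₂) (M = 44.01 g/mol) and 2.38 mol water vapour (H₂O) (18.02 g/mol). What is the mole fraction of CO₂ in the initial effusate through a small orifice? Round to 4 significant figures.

0.2072

Effusion rate of each component ∝ n_i/√M_i (partial pressure × 1/√M).
So x_CO₂ in the escaping gas = (n_CO₂/√M_CO₂) / Σ(n_i/√M_i)
= (0.972/√44.01) / (0.972/√44.01 + 2.38/√18.02) = 0.1465/(0.1465 + 0.5607) = 0.2072.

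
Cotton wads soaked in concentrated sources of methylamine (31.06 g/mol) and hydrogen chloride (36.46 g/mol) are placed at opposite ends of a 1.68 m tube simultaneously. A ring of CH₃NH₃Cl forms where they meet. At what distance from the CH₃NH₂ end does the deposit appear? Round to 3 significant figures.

0.874 m

In equal time, each gas travels a distance ∝ its rate ∝ 1/√M, so d_CH₃NH₂/d_HCl = √(M_HCl/M_CH₃NH₂) = √(36.46/31.06) = 1.083.
With d_CH₃NH₂ + d_HCl = 1.68 m, d_HCl = 1.68/(1 + 1.083) = 0.8064 m.
d_CH₃NH₂ = 1.68 − 0.8064 = 0.874 m.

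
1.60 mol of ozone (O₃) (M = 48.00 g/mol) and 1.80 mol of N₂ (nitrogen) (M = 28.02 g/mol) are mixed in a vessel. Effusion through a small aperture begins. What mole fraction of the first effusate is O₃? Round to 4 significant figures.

0.4045

Rate_i ∝ x_i/√M_i (Graham's law weighted by mole fraction), so the effusate composition follows n_i/√M_i.
Mole fraction of O₃ in the effusate = (n_O₃/√M_O₃) / (n_O₃/√M_O₃ + n_N₂/√M_N₂)
= (1.60/√48.00) / (1.60/√48.00 + 1.80/√28.02) = 0.2309/(0.2309 + 0.3400) = 0.4045.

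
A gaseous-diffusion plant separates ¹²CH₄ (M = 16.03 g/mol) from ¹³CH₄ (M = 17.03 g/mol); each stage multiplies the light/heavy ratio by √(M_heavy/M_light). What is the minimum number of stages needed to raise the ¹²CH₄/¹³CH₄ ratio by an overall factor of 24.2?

Per stage α = (17.03/16.03)^(1/2) = 1.06238^0.5, giving ln α = 0.03026.
Need α^N ≥ 24.2 ⇒ N ≥ ln(24.2) / ln α = 3.186 / 0.03026 = 105.31.
Rounding up, N = 106 stages.

106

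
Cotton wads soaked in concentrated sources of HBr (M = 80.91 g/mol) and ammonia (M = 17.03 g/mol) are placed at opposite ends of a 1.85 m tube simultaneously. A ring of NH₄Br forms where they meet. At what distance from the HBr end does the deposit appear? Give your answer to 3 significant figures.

0.582 m

Distances travelled in equal time are proportional to diffusion rates, so d_HBr/d_NH₃ = √(M_NH₃/M_HBr) = √(17.03/80.91) = 0.4588.
With d_HBr + d_NH₃ = 1.85 m, d_NH₃ = 1.85/(1 + 0.4588) = 1.268 m.
d_HBr = 1.85 − 1.268 = 0.582 m.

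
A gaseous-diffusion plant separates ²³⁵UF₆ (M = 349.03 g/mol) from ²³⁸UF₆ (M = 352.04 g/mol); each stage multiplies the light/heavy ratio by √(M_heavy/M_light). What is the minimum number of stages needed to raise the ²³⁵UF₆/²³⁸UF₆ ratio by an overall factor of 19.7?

695

With α = √(352.04/349.03) per stage, ln α = ½ ln(1.00862) = 0.004293.
Need α^N ≥ 19.7 ⇒ N ≥ ln(19.7) / ln α = 2.981 / 0.004293 = 694.22.
Minimum whole number of stages: N = 695.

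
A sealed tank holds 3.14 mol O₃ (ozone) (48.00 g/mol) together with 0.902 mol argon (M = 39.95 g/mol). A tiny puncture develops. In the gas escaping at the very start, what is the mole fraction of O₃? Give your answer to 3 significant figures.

The effusion rate of species i is ∝ p_i/√M_i ∝ n_i/√M_i.
x_O₃(eff) = (n_O₃/√M_O₃) / (n_O₃/√M_O₃ + n_Ar/√M_Ar)
= (3.14/√48.00) / (3.14/√48.00 + 0.902/√39.95) = 0.4532/(0.4532 + 0.1427) = 0.761.

0.761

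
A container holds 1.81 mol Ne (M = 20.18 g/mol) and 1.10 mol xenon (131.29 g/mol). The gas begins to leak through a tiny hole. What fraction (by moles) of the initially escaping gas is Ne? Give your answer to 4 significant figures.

Each component's effusion rate ∝ (its partial pressure)·(1/√M) ∝ n_i/√M_i.
So x_Ne in the escaping gas = (n_Ne/√M_Ne) / Σ(n_i/√M_i)
= (1.81/√20.18) / (1.81/√20.18 + 1.10/√131.29) = 0.4029/(0.4029 + 0.09600) = 0.8076.

0.8076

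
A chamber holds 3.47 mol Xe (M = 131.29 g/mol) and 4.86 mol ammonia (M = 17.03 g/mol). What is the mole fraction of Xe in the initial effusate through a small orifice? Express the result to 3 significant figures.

0.205

Effusion rate of each component ∝ n_i/√M_i (partial pressure × 1/√M).
Mole fraction of Xe in the effusate = (n_Xe/√M_Xe) / (n_Xe/√M_Xe + n_NH₃/√M_NH₃)
= (3.47/√131.29) / (3.47/√131.29 + 4.86/√17.03) = 0.3028/(0.3028 + 1.178) = 0.205.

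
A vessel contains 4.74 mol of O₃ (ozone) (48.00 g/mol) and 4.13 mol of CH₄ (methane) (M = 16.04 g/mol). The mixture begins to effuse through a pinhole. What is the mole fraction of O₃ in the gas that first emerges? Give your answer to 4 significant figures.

Each component's effusion rate ∝ (its partial pressure)·(1/√M) ∝ n_i/√M_i.
x_O₃(eff) = (n_O₃/√M_O₃) / (n_O₃/√M_O₃ + n_CH₄/√M_CH₄)
= (4.74/√48.00) / (4.74/√48.00 + 4.13/√16.04) = 0.6842/(0.6842 + 1.031) = 0.3988.

0.3988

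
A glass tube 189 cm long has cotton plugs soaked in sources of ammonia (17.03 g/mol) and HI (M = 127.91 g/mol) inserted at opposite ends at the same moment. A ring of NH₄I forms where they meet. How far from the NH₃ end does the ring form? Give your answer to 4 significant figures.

In equal time, each gas travels a distance ∝ its rate ∝ 1/√M, so d_NH₃/d_HI = √(M_HI/M_NH₃) = √(127.91/17.03) = 2.741.
With d_NH₃ + d_HI = 189 cm, d_HI = 189/(1 + 2.741) = 50.53 cm.
d_NH₃ = 189 − 50.53 = 138.5 cm.

138.5 cm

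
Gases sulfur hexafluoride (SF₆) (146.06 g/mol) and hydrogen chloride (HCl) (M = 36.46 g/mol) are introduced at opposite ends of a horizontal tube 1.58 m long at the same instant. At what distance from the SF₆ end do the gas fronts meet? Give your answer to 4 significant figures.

0.5264 m

In equal time, each gas travels a distance ∝ its rate ∝ 1/√M, so d_SF₆/d_HCl = √(M_HCl/M_SF₆) = √(36.46/146.06) = 0.4996.
With d_SF₆ + d_HCl = 1.58 m, d_HCl = 1.58/(1 + 0.4996) = 1.054 m.
d_SF₆ = 1.58 − 1.054 = 0.5264 m.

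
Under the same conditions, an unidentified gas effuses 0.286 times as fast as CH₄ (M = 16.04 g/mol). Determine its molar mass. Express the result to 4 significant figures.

196.1 g/mol

From Graham's law, rate_X/rate_CH₄ = √(M_CH₄/M_X).
0.286 = √(16.04/M_X)
M_X = 16.04 / 0.286² = 16.04 / 0.08180 = 196.1 g/mol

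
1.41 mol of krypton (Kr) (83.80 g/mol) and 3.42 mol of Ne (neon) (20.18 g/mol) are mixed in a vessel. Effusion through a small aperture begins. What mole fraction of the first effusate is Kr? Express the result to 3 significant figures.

0.168

The effusion rate of species i is ∝ p_i/√M_i ∝ n_i/√M_i.
Mole fraction of Kr in the effusate = (n_Kr/√M_Kr) / (n_Kr/√M_Kr + n_Ne/√M_Ne)
= (1.41/√83.80) / (1.41/√83.80 + 3.42/√20.18) = 0.1540/(0.1540 + 0.7613) = 0.168.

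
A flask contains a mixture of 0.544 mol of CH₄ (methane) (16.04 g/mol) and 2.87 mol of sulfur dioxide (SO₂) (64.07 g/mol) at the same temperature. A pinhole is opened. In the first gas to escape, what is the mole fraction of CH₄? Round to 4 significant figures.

0.2747

The effusion rate of species i is ∝ p_i/√M_i ∝ n_i/√M_i.
So x_CH₄ in the escaping gas = (n_CH₄/√M_CH₄) / Σ(n_i/√M_i)
= (0.544/√16.04) / (0.544/√16.04 + 2.87/√64.07) = 0.1358/(0.1358 + 0.3586) = 0.2747.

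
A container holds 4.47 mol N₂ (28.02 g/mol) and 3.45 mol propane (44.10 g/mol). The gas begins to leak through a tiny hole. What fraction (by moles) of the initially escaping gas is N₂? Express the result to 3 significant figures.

The effusion rate of species i is ∝ p_i/√M_i ∝ n_i/√M_i.
x_N₂(eff) = (n_N₂/√M_N₂) / (n_N₂/√M_N₂ + n_C₃H₈/√M_C₃H₈)
= (4.47/√28.02) / (4.47/√28.02 + 3.45/√44.10) = 0.8444/(0.8444 + 0.5195) = 0.619.

0.619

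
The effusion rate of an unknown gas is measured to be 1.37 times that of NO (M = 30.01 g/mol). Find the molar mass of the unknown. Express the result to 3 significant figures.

Since effusion rate ∝ 1/√M, rate_X/rate_NO = √(M_NO/M_X).
1.37 = √(30.01/M_X)
M_X = 30.01 / 1.37² = 30.01 / 1.877 = 16.0 g/mol

16.0 g/mol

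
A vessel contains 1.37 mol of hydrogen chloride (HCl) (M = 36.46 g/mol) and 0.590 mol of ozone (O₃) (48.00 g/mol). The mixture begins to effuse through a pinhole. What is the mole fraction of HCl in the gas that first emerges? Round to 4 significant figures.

0.7271

Effusion rate of each component ∝ n_i/√M_i (partial pressure × 1/√M).
Mole fraction of HCl in the effusate = (n_HCl/√M_HCl) / (n_HCl/√M_HCl + n_O₃/√M_O₃)
= (1.37/√36.46) / (1.37/√36.46 + 0.590/√48.00) = 0.2269/(0.2269 + 0.08516) = 0.7271.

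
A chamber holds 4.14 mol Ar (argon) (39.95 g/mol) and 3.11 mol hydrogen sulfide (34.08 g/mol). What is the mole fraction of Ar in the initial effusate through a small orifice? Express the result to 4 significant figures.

0.5515

The effusion rate of species i is ∝ p_i/√M_i ∝ n_i/√M_i.
x_Ar(eff) = (n_Ar/√M_Ar) / (n_Ar/√M_Ar + n_H₂S/√M_H₂S)
= (4.14/√39.95) / (4.14/√39.95 + 3.11/√34.08) = 0.6550/(0.6550 + 0.5327) = 0.5515.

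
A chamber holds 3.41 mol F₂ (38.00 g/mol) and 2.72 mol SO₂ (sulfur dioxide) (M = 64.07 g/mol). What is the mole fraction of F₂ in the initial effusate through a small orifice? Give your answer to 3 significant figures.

Each component's effusion rate ∝ (its partial pressure)·(1/√M) ∝ n_i/√M_i.
So x_F₂ in the escaping gas = (n_F₂/√M_F₂) / Σ(n_i/√M_i)
= (3.41/√38.00) / (3.41/√38.00 + 2.72/√64.07) = 0.5532/(0.5532 + 0.3398) = 0.619.

0.619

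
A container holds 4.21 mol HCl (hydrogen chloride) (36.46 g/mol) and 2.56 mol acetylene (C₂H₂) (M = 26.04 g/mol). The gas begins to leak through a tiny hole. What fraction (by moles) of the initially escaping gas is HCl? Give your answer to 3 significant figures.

Effusion rate of each component ∝ n_i/√M_i (partial pressure × 1/√M).
So x_HCl in the escaping gas = (n_HCl/√M_HCl) / Σ(n_i/√M_i)
= (4.21/√36.46) / (4.21/√36.46 + 2.56/√26.04) = 0.6972/(0.6972 + 0.5017) = 0.582.

0.582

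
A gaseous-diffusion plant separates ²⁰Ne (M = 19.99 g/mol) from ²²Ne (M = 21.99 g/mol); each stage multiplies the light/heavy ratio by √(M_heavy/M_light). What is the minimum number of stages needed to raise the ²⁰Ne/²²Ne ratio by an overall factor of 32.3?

With α = √(21.99/19.99) per stage, ln α = ½ ln(1.10005) = 0.04768.
Need α^N ≥ 32.3 ⇒ N ≥ ln(32.3) / ln α = 3.475 / 0.04768 = 72.89.
So at least 73 stages are needed.

73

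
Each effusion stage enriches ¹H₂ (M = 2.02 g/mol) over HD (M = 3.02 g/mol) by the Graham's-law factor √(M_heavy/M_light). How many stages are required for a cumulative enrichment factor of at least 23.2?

16

With α = √(3.02/2.02) per stage, ln α = ½ ln(1.49505) = 0.2011.
Need α^N ≥ 23.2 ⇒ N ≥ ln(23.2) / ln α = 3.144 / 0.2011 = 15.64.
So at least 16 stages are needed.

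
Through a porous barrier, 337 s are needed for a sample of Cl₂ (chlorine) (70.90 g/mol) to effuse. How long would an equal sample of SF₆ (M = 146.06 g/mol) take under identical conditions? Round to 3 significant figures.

484 s

Using Graham's law: t_SF₆/t_Cl₂ = √(M_SF₆/M_Cl₂) = √(146.06/70.90) = √2.060 = 1.435.
So the time for SF₆ is 337 × 1.435 = 484 s.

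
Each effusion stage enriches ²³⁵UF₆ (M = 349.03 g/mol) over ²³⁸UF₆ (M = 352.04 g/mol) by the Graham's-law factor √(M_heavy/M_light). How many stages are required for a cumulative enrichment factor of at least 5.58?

401

Per stage α = (352.04/349.03)^(1/2) = 1.00862^0.5, giving ln α = 0.004293.
Need α^N ≥ 5.58 ⇒ N ≥ ln(5.58) / ln α = 1.719 / 0.004293 = 400.42.
Rounding up, N = 401 stages.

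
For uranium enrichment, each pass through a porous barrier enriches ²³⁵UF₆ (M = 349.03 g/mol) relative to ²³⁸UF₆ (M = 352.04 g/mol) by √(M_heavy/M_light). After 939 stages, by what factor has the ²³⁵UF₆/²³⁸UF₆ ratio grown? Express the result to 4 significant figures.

Each stage multiplies the ratio by α = √(352.04/349.03), so after 939 stages the overall factor is α^939 = (352.04/349.03)^(939/2).
= 1.00862^(939/2) = 56.35.

56.35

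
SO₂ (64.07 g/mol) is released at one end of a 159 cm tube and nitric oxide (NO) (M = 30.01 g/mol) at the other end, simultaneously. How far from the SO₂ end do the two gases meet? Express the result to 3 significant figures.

64.6 cm

In equal time, each gas travels a distance ∝ its rate ∝ 1/√M, so d_SO₂/d_NO = √(M_NO/M_SO₂) = √(30.01/64.07) = 0.6844.
With d_SO₂ + d_NO = 159 cm, d_NO = 159/(1 + 0.6844) = 94.40 cm.
d_SO₂ = 159 − 94.40 = 64.6 cm.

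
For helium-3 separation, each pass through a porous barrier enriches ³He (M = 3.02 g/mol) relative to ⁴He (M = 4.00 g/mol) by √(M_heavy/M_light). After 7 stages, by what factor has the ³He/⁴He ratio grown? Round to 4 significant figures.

Each stage multiplies the ratio by α = √(4.00/3.02), so after 7 stages the overall factor is α^7 = (4.00/3.02)^(7/2).
= 1.32450^(7/2) = 2.674.

2.674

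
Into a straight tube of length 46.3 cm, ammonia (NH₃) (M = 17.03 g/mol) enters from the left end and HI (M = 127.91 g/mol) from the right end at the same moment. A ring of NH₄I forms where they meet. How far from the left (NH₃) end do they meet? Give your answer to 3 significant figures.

In equal time, each gas travels a distance ∝ its rate ∝ 1/√M, so d_NH₃/d_HI = √(M_HI/M_NH₃) = √(127.91/17.03) = 2.741.
With d_NH₃ + d_HI = 46.3 cm, d_HI = 46.3/(1 + 2.741) = 12.38 cm.
d_NH₃ = 46.3 − 12.38 = 33.9 cm.

33.9 cm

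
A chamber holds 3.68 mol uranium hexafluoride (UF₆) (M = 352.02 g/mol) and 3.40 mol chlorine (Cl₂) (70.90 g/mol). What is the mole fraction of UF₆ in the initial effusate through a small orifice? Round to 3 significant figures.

0.327

Each component's effusion rate ∝ (its partial pressure)·(1/√M) ∝ n_i/√M_i.
Mole fraction of UF₆ in the effusate = (n_UF₆/√M_UF₆) / (n_UF₆/√M_UF₆ + n_Cl₂/√M_Cl₂)
= (3.68/√352.02) / (3.68/√352.02 + 3.40/√70.90) = 0.1961/(0.1961 + 0.4038) = 0.327.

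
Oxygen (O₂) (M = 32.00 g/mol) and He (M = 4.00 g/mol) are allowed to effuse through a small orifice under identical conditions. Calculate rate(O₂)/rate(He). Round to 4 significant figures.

0.3536

Using Graham's law: rate_O₂/rate_He = √(M_He/M_O₂) = √(4.00/32.00) = √0.1250 = 0.3536.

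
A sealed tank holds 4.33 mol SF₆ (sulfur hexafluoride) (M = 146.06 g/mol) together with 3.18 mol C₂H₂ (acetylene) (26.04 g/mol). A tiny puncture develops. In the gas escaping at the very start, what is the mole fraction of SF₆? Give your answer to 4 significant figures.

Each component's effusion rate ∝ (its partial pressure)·(1/√M) ∝ n_i/√M_i.
So x_SF₆ in the escaping gas = (n_SF₆/√M_SF₆) / Σ(n_i/√M_i)
= (4.33/√146.06) / (4.33/√146.06 + 3.18/√26.04) = 0.3583/(0.3583 + 0.6232) = 0.3651.

0.3651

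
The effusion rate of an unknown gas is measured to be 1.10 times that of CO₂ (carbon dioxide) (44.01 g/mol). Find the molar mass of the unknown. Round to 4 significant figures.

By Graham's law, rate_X/rate_CO₂ = √(M_CO₂/M_X).
1.10 = √(44.01/M_X)
M_X = 44.01 / 1.10² = 44.01 / 1.210 = 36.37 g/mol

36.37 g/mol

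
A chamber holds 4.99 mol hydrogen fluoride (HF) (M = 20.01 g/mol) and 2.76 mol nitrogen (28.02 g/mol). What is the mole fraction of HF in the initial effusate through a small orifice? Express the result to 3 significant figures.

Each component's effusion rate ∝ (its partial pressure)·(1/√M) ∝ n_i/√M_i.
Mole fraction of HF in the effusate = (n_HF/√M_HF) / (n_HF/√M_HF + n_N₂/√M_N₂)
= (4.99/√20.01) / (4.99/√20.01 + 2.76/√28.02) = 1.116/(1.116 + 0.5214) = 0.681.

0.681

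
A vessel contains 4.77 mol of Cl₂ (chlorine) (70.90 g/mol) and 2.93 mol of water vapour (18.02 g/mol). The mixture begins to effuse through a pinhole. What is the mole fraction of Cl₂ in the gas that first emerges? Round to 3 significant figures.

Rate_i ∝ x_i/√M_i (Graham's law weighted by mole fraction), so the effusate composition follows n_i/√M_i.
Mole fraction of Cl₂ in the effusate = (n_Cl₂/√M_Cl₂) / (n_Cl₂/√M_Cl₂ + n_H₂O/√M_H₂O)
= (4.77/√70.90) / (4.77/√70.90 + 2.93/√18.02) = 0.5665/(0.5665 + 0.6902) = 0.451.

0.451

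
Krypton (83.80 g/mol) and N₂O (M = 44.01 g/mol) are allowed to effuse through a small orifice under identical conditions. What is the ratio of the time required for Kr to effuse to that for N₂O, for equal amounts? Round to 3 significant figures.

1.38

By Graham's law, t_Kr/t_N₂O = √(M_Kr/M_N₂O) = √(83.80/44.01) = √1.904 = 1.38.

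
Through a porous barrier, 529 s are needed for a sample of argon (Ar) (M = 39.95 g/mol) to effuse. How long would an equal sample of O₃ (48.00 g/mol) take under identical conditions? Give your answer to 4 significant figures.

579.9 s

Graham's law gives t_O₃/t_Ar = √(M_O₃/M_Ar) = √(48.00/39.95) = √1.202 = 1.096.
So the time for O₃ is 529 × 1.096 = 579.9 s.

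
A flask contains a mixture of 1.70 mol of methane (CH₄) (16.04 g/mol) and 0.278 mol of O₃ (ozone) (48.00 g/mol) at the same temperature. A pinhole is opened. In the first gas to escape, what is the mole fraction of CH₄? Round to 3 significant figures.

Rate_i ∝ x_i/√M_i (Graham's law weighted by mole fraction), so the effusate composition follows n_i/√M_i.
So x_CH₄ in the escaping gas = (n_CH₄/√M_CH₄) / Σ(n_i/√M_i)
= (1.70/√16.04) / (1.70/√16.04 + 0.278/√48.00) = 0.4245/(0.4245 + 0.04013) = 0.914.

0.914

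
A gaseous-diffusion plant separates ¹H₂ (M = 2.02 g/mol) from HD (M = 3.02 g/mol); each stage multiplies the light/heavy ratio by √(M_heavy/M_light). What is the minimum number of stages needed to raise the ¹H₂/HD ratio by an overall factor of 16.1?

Per stage α = (3.02/2.02)^(1/2) = 1.49505^0.5, giving ln α = 0.2011.
Need α^N ≥ 16.1 ⇒ N ≥ ln(16.1) / ln α = 2.779 / 0.2011 = 13.82.
Rounding up, N = 14 stages.

14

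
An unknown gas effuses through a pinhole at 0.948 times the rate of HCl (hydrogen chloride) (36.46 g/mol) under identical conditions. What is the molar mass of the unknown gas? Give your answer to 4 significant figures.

Graham's law gives rate_X/rate_HCl = √(M_HCl/M_X).
0.948 = √(36.46/M_X)
M_X = 36.46 / 0.948² = 36.46 / 0.8987 = 40.57 g/mol

40.57 g/mol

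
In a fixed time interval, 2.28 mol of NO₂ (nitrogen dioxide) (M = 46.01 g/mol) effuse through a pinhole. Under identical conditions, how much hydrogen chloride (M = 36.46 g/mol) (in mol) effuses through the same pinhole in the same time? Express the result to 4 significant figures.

2.561 mol

Graham's law gives rate_HCl/rate_NO₂ = √(M_NO₂/M_HCl) = √(46.01/36.46) = √1.262 = 1.123.
So the amount for HCl is 2.28 × 1.123 = 2.561 mol.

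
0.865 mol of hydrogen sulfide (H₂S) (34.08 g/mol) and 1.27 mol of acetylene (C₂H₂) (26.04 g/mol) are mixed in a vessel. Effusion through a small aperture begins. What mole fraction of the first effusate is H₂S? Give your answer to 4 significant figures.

0.3732

Effusion rate of each component ∝ n_i/√M_i (partial pressure × 1/√M).
So x_H₂S in the escaping gas = (n_H₂S/√M_H₂S) / Σ(n_i/√M_i)
= (0.865/√34.08) / (0.865/√34.08 + 1.27/√26.04) = 0.1482/(0.1482 + 0.2489) = 0.3732.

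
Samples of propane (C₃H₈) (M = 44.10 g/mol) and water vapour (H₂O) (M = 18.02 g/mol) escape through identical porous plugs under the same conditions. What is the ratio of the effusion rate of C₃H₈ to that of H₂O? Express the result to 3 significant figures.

0.639

Using Graham's law: rate_C₃H₈/rate_H₂O = √(M_H₂O/M_C₃H₈) = √(18.02/44.10) = √0.4086 = 0.639.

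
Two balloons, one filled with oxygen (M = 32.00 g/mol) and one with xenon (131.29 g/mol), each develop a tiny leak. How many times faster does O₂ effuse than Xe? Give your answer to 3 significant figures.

2.03

Using Graham's law: rate_O₂/rate_Xe = √(M_Xe/M_O₂) = √(131.29/32.00) = √4.103 = 2.03.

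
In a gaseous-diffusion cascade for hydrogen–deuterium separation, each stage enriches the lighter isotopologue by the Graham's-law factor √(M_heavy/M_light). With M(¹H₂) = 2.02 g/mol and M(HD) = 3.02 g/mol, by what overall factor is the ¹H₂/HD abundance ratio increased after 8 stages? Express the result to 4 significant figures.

4.996

Overall factor = α^8 with α = √(3.02/2.02), i.e. (3.02/2.02)^(8/2).
= 1.49505^4 = 4.996.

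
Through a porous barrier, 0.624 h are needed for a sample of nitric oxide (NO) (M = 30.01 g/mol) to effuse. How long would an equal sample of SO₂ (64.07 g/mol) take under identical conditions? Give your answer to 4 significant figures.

0.9118 h

By Graham's law, t_SO₂/t_NO = √(M_SO₂/M_NO) = √(64.07/30.01) = √2.135 = 1.461.
So the time for SO₂ is 0.624 × 1.461 = 0.9118 h.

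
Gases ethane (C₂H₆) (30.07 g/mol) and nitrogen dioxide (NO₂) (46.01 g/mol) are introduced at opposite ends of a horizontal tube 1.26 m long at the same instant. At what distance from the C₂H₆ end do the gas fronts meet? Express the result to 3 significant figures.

Distances travelled in equal time are proportional to diffusion rates, so d_C₂H₆/d_NO₂ = √(M_NO₂/M_C₂H₆) = √(46.01/30.07) = 1.237.
With d_C₂H₆ + d_NO₂ = 1.26 m, d_NO₂ = 1.26/(1 + 1.237) = 0.5633 m.
d_C₂H₆ = 1.26 − 0.5633 = 0.697 m.

0.697 m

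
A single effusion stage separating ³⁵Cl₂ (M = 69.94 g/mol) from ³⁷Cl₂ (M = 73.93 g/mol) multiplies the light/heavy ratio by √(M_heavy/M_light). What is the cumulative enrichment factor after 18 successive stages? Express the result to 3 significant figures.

After 18 stages the ratio has grown by (√(73.93/69.94))^18 = (73.93/69.94)^(18/2).
= 1.05705^9 = 1.65.

1.65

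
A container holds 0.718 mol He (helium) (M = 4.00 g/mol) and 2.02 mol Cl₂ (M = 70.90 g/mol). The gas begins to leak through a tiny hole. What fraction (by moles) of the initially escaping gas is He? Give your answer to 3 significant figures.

0.599

Effusion rate of each component ∝ n_i/√M_i (partial pressure × 1/√M).
So x_He in the escaping gas = (n_He/√M_He) / Σ(n_i/√M_i)
= (0.718/√4.00) / (0.718/√4.00 + 2.02/√70.90) = 0.3590/(0.3590 + 0.2399) = 0.599.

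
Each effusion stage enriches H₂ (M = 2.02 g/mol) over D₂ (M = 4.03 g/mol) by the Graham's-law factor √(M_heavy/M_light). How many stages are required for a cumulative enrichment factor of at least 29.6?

10

With α = √(4.03/2.02) per stage, ln α = ½ ln(1.99505) = 0.3453.
Need α^N ≥ 29.6 ⇒ N ≥ ln(29.6) / ln α = 3.388 / 0.3453 = 9.81.
So at least 10 stages are needed.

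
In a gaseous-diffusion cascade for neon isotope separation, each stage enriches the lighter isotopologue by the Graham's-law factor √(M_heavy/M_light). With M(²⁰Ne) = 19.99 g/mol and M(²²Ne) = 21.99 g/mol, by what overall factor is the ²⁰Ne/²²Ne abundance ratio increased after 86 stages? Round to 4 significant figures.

Each stage multiplies the ratio by α = √(21.99/19.99), so after 86 stages the overall factor is α^86 = (21.99/19.99)^(86/2).
= 1.10005^43 = 60.36.

60.36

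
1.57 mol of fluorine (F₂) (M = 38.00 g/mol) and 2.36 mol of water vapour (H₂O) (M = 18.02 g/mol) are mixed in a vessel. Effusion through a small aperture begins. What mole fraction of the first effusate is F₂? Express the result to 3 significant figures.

0.314

Rate_i ∝ x_i/√M_i (Graham's law weighted by mole fraction), so the effusate composition follows n_i/√M_i.
So x_F₂ in the escaping gas = (n_F₂/√M_F₂) / Σ(n_i/√M_i)
= (1.57/√38.00) / (1.57/√38.00 + 2.36/√18.02) = 0.2547/(0.2547 + 0.5559) = 0.314.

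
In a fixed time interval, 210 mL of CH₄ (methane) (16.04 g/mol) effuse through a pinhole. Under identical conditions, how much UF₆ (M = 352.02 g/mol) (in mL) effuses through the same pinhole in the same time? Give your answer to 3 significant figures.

By Graham's law, rate_UF₆/rate_CH₄ = √(M_CH₄/M_UF₆) = √(16.04/352.02) = √0.04557 = 0.2135.
So the volume for UF₆ is 210 × 0.2135 = 44.8 mL.

44.8 mL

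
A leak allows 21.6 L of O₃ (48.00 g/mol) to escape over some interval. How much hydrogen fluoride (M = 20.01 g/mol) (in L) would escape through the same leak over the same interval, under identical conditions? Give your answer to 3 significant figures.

33.5 L

From Graham's law, rate_HF/rate_O₃ = √(M_O₃/M_HF) = √(48.00/20.01) = √2.399 = 1.549.
So the volume for HF is 21.6 × 1.549 = 33.5 L.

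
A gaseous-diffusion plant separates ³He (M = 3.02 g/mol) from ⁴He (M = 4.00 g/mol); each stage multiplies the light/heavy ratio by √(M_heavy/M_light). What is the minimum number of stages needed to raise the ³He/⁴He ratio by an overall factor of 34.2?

Single-stage factor α = √(4.00/3.02), so ln α = ½ ln(1.32450) = 0.1405.
Need α^N ≥ 34.2 ⇒ N ≥ ln(34.2) / ln α = 3.532 / 0.1405 = 25.14.
So at least 26 stages are needed.

26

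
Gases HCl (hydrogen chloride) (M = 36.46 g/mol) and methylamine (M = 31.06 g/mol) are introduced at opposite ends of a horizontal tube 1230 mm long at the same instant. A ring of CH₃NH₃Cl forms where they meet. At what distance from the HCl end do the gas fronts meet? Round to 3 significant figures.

590 mm

Distances travelled in equal time are proportional to diffusion rates, so d_HCl/d_CH₃NH₂ = √(M_CH₃NH₂/M_HCl) = √(31.06/36.46) = 0.9230.
With d_HCl + d_CH₃NH₂ = 1230 mm, d_CH₃NH₂ = 1230/(1 + 0.9230) = 639.6 mm.
d_HCl = 1230 − 639.6 = 590 mm.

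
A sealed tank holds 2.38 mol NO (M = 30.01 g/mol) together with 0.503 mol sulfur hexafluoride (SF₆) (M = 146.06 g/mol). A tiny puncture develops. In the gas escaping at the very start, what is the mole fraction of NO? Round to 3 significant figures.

Rate_i ∝ x_i/√M_i (Graham's law weighted by mole fraction), so the effusate composition follows n_i/√M_i.
So x_NO in the escaping gas = (n_NO/√M_NO) / Σ(n_i/√M_i)
= (2.38/√30.01) / (2.38/√30.01 + 0.503/√146.06) = 0.4345/(0.4345 + 0.04162) = 0.913.

0.913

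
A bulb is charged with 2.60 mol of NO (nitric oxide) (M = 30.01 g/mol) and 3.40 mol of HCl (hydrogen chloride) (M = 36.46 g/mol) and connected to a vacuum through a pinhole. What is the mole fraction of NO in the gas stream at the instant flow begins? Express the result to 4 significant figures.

0.4574

Each component's effusion rate ∝ (its partial pressure)·(1/√M) ∝ n_i/√M_i.
Mole fraction of NO in the effusate = (n_NO/√M_NO) / (n_NO/√M_NO + n_HCl/√M_HCl)
= (2.60/√30.01) / (2.60/√30.01 + 3.40/√36.46) = 0.4746/(0.4746 + 0.5631) = 0.4574.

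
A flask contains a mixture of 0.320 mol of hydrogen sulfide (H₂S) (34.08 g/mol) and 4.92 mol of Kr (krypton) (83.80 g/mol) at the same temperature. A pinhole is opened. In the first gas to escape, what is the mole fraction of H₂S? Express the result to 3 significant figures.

The effusion rate of species i is ∝ p_i/√M_i ∝ n_i/√M_i.
x_H₂S(eff) = (n_H₂S/√M_H₂S) / (n_H₂S/√M_H₂S + n_Kr/√M_Kr)
= (0.320/√34.08) / (0.320/√34.08 + 4.92/√83.80) = 0.05482/(0.05482 + 0.5375) = 0.0926.

0.0926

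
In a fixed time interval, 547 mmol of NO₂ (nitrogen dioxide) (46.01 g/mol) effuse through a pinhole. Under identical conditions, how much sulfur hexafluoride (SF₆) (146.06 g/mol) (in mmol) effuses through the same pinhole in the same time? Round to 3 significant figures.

307 mmol

Using Graham's law: rate_SF₆/rate_NO₂ = √(M_NO₂/M_SF₆) = √(46.01/146.06) = √0.3150 = 0.5613.
So the amount for SF₆ is 547 × 0.5613 = 307 mmol.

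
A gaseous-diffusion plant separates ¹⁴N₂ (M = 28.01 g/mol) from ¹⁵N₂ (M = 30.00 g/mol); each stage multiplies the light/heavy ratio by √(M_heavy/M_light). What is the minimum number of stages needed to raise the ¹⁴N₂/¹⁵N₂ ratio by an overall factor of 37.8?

Single-stage factor α = √(30.00/28.01), so ln α = ½ ln(1.07105) = 0.03432.
Need α^N ≥ 37.8 ⇒ N ≥ ln(37.8) / ln α = 3.632 / 0.03432 = 105.84.
Minimum whole number of stages: N = 106.

106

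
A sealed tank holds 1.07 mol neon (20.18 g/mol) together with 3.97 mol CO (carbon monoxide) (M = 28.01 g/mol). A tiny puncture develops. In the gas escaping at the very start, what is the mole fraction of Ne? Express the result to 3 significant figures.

0.241

Rate_i ∝ x_i/√M_i (Graham's law weighted by mole fraction), so the effusate composition follows n_i/√M_i.
x_Ne(eff) = (n_Ne/√M_Ne) / (n_Ne/√M_Ne + n_CO/√M_CO)
= (1.07/√20.18) / (1.07/√20.18 + 3.97/√28.01) = 0.2382/(0.2382 + 0.7501) = 0.241.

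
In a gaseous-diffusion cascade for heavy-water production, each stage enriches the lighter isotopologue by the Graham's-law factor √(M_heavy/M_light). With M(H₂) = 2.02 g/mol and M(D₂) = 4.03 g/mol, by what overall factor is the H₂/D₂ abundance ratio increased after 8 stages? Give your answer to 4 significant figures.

The single-stage factor is √(M_heavy/M_light), so 8 stages give [√(4.03/2.02)]^8 = (4.03/2.02)^(8/2).
= 1.99505^4 = 15.84.

15.84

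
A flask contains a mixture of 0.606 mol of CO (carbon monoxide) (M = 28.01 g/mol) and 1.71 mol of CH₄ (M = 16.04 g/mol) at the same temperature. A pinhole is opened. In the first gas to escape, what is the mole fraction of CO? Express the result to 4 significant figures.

Each component's effusion rate ∝ (its partial pressure)·(1/√M) ∝ n_i/√M_i.
Mole fraction of CO in the effusate = (n_CO/√M_CO) / (n_CO/√M_CO + n_CH₄/√M_CH₄)
= (0.606/√28.01) / (0.606/√28.01 + 1.71/√16.04) = 0.1145/(0.1145 + 0.4270) = 0.2115.

0.2115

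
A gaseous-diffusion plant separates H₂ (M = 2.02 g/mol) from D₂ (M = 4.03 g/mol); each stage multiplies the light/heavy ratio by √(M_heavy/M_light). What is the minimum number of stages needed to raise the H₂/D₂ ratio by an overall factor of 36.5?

With α = √(4.03/2.02) per stage, ln α = ½ ln(1.99505) = 0.3453.
Need α^N ≥ 36.5 ⇒ N ≥ ln(36.5) / ln α = 3.597 / 0.3453 = 10.42.
Rounding up, N = 11 stages.

11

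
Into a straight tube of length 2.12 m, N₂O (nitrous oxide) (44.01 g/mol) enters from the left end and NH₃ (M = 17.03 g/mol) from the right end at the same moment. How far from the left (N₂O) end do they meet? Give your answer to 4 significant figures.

The fronts meet when d_N₂O + d_NH₃ = L with d_N₂O/d_NH₃ = √(M_NH₃/M_N₂O) (Graham's law). Here √(M_NH₃/M_N₂O) = √(17.03/44.01) = 0.6221.
With d_N₂O + d_NH₃ = 2.12 m, d_NH₃ = 2.12/(1 + 0.6221) = 1.307 m.
d_N₂O = 2.12 − 1.307 = 0.8130 m.

0.8130 m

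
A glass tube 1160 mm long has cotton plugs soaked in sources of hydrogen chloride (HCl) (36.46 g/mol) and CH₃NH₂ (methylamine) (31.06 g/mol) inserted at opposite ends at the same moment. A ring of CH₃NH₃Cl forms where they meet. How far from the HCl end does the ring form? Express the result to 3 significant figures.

Graham's law gives d_HCl/d_CH₃NH₂ = rate_HCl/rate_CH₃NH₂ = √(M_CH₃NH₂/M_HCl) = √(31.06/36.46) = 0.9230.
With d_HCl + d_CH₃NH₂ = 1160 mm, d_CH₃NH₂ = 1160/(1 + 0.9230) = 603.2 mm.
d_HCl = 1160 − 603.2 = 557 mm.

557 mm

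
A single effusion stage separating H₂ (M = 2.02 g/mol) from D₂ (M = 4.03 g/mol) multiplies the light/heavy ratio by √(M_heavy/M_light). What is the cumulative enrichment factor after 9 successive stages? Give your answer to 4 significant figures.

22.38

Each stage multiplies the ratio by α = √(4.03/2.02), so after 9 stages the overall factor is α^9 = (4.03/2.02)^(9/2).
= 1.99505^(9/2) = 22.38.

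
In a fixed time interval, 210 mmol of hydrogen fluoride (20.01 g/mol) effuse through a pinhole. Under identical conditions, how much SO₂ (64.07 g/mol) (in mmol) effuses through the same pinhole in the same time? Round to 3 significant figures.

By Graham's law, rate_SO₂/rate_HF = √(M_HF/M_SO₂) = √(20.01/64.07) = √0.3123 = 0.5589.
So the amount for SO₂ is 210 × 0.5589 = 117 mmol.

117 mmol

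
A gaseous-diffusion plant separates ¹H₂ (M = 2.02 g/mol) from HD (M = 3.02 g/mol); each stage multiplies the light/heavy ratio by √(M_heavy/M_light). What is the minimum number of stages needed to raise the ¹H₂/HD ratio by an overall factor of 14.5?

With α = √(3.02/2.02) per stage, ln α = ½ ln(1.49505) = 0.2011.
Need α^N ≥ 14.5 ⇒ N ≥ ln(14.5) / ln α = 2.674 / 0.2011 = 13.30.
Rounding up, N = 14 stages.

14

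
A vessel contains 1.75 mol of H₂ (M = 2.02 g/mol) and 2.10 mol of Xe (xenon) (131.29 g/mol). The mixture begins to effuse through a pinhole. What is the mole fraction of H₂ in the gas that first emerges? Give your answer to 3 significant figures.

Each component's effusion rate ∝ (its partial pressure)·(1/√M) ∝ n_i/√M_i.
Mole fraction of H₂ in the effusate = (n_H₂/√M_H₂) / (n_H₂/√M_H₂ + n_Xe/√M_Xe)
= (1.75/√2.02) / (1.75/√2.02 + 2.10/√131.29) = 1.231/(1.231 + 0.1833) = 0.870.

0.870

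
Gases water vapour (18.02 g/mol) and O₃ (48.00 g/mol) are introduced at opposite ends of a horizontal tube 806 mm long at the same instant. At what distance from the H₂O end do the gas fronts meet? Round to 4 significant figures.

499.8 mm

In equal time, each gas travels a distance ∝ its rate ∝ 1/√M, so d_H₂O/d_O₃ = √(M_O₃/M_H₂O) = √(48.00/18.02) = 1.632.
With d_H₂O + d_O₃ = 806 mm, d_O₃ = 806/(1 + 1.632) = 306.2 mm.
d_H₂O = 806 − 306.2 = 499.8 mm.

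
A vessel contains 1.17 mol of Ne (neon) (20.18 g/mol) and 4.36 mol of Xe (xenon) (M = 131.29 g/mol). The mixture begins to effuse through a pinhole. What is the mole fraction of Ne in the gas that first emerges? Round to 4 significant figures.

0.4063

The effusion rate of species i is ∝ p_i/√M_i ∝ n_i/√M_i.
Mole fraction of Ne in the effusate = (n_Ne/√M_Ne) / (n_Ne/√M_Ne + n_Xe/√M_Xe)
= (1.17/√20.18) / (1.17/√20.18 + 4.36/√131.29) = 0.2605/(0.2605 + 0.3805) = 0.4063.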